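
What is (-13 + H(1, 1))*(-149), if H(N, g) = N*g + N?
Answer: 1639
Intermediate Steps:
H(N, g) = N + N*g
(-13 + H(1, 1))*(-149) = (-13 + 1*(1 + 1))*(-149) = (-13 + 1*2)*(-149) = (-13 + 2)*(-149) = -11*(-149) = 1639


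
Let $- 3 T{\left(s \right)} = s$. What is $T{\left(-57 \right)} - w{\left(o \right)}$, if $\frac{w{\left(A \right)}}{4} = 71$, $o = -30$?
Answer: $-265$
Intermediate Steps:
$w{\left(A \right)} = 284$ ($w{\left(A \right)} = 4 \cdot 71 = 284$)
$T{\left(s \right)} = - \frac{s}{3}$
$T{\left(-57 \right)} - w{\left(o \right)} = \left(- \frac{1}{3}\right) \left(-57\right) - 284 = 19 - 284 = -265$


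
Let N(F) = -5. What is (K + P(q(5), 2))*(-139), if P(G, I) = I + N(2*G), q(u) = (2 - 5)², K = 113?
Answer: -15290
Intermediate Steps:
q(u) = 9 (q(u) = (-3)² = 9)
P(G, I) = -5 + I (P(G, I) = I - 5 = -5 + I)
(K + P(q(5), 2))*(-139) = (113 + (-5 + 2))*(-139) = (113 - 3)*(-139) = 110*(-139) = -15290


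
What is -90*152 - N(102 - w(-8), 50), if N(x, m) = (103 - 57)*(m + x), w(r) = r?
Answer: -21040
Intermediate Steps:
N(x, m) = 46*m + 46*x (N(x, m) = 46*(m + x) = 46*m + 46*x)
-90*152 - N(102 - w(-8), 50) = -90*152 - (46*50 + 46*(102 - 1*(-8))) = -13680 - (2300 + 46*(102 + 8)) = -13680 - (2300 + 46*110) = -13680 - (2300 + 5060) = -13680 - 1*7360 = -13680 - 7360 = -21040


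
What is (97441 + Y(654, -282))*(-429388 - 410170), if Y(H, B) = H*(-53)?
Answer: -52706611682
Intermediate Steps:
Y(H, B) = -53*H
(97441 + Y(654, -282))*(-429388 - 410170) = (97441 - 53*654)*(-429388 - 410170) = (97441 - 34662)*(-839558) = 62779*(-839558) = -52706611682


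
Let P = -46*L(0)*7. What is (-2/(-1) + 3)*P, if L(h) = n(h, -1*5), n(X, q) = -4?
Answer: 6440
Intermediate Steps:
L(h) = -4
P = 1288 (P = -46*(-4)*7 = 184*7 = 1288)
(-2/(-1) + 3)*P = (-2/(-1) + 3)*1288 = (-2*(-1) + 3)*1288 = (2 + 3)*1288 = 5*1288 = 6440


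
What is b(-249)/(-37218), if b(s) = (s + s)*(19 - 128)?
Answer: -9047/6203 ≈ -1.4585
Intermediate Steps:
b(s) = -218*s (b(s) = (2*s)*(-109) = -218*s)
b(-249)/(-37218) = -218*(-249)/(-37218) = 54282*(-1/37218) = -9047/6203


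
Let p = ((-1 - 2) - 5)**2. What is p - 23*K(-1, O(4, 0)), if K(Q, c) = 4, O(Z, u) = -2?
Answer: -28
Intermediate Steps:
p = 64 (p = (-3 - 5)**2 = (-8)**2 = 64)
p - 23*K(-1, O(4, 0)) = 64 - 23*4 = 64 - 92 = -28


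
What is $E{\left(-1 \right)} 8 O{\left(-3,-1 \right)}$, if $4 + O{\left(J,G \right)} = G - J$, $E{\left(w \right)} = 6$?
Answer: $-96$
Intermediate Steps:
$O{\left(J,G \right)} = -4 + G - J$ ($O{\left(J,G \right)} = -4 + \left(G - J\right) = -4 + G - J$)
$E{\left(-1 \right)} 8 O{\left(-3,-1 \right)} = 6 \cdot 8 \left(-4 - 1 - -3\right) = 48 \left(-4 - 1 + 3\right) = 48 \left(-2\right) = -96$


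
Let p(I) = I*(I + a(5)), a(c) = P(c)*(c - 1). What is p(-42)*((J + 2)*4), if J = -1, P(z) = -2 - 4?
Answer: 11088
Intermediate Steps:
P(z) = -6
a(c) = 6 - 6*c (a(c) = -6*(c - 1) = -6*(-1 + c) = 6 - 6*c)
p(I) = I*(-24 + I) (p(I) = I*(I + (6 - 6*5)) = I*(I + (6 - 30)) = I*(I - 24) = I*(-24 + I))
p(-42)*((J + 2)*4) = (-42*(-24 - 42))*((-1 + 2)*4) = (-42*(-66))*(1*4) = 2772*4 = 11088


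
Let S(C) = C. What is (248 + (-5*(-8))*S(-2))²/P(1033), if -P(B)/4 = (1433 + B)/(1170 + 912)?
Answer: -816144/137 ≈ -5957.3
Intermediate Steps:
P(B) = -2866/1041 - 2*B/1041 (P(B) = -4*(1433 + B)/(1170 + 912) = -4*(1433 + B)/2082 = -4*(1433/2082 + B/2082) = -2866/1041 - 2*B/1041)
(248 + (-5*(-8))*S(-2))²/P(1033) = (248 - 5*(-8)*(-2))²/(-2866/1041 - 2/1041*1033) = (248 + 40*(-2))²/(-2866/1041 - 2066/1041) = (248 - 80)²/(-1644/347) = 168²*(-347/1644) = 28224*(-347/1644) = -816144/137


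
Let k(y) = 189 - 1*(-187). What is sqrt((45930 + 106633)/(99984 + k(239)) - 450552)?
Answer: I*sqrt(1134500706079130)/50180 ≈ 671.23*I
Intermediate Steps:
k(y) = 376 (k(y) = 189 + 187 = 376)
sqrt((45930 + 106633)/(99984 + k(239)) - 450552) = sqrt((45930 + 106633)/(99984 + 376) - 450552) = sqrt(152563/100360 - 450552) = sqrt(-45217246157/100360) = I*sqrt(1134500706079130)/50180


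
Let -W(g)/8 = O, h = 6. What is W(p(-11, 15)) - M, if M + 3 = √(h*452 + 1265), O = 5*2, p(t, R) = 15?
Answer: -77 - √3977 ≈ -140.06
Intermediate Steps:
O = 10
W(g) = -80 (W(g) = -8*10 = -80)
M = -3 + √3977 (M = -3 + √(6*452 + 1265) = -3 + √(2712 + 1265) = -3 + √3977 ≈ 60.063)
W(p(-11, 15)) - M = -80 - (-3 + √3977) = -80 + (3 - √3977) = -77 - √3977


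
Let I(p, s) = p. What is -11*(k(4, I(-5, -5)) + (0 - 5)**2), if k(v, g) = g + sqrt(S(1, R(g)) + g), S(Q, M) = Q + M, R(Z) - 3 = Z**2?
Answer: -220 - 22*sqrt(6) ≈ -273.89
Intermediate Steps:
R(Z) = 3 + Z**2
S(Q, M) = M + Q
k(v, g) = g + sqrt(4 + g + g**2) (k(v, g) = g + sqrt(((3 + g**2) + 1) + g) = g + sqrt((4 + g**2) + g) = g + sqrt(4 + g + g**2))
-11*(k(4, I(-5, -5)) + (0 - 5)**2) = -11*((-5 + sqrt(4 - 5 + (-5)**2)) + (0 - 5)**2) = -11*((-5 + sqrt(4 - 5 + 25)) + (-5)**2) = -11*((-5 + sqrt(24)) + 25) = -11*((-5 + 2*sqrt(6)) + 25) = -11*(20 + 2*sqrt(6)) = -220 - 22*sqrt(6)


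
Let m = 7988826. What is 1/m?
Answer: 1/7988826 ≈ 1.2517e-7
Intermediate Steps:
1/m = 1/7988826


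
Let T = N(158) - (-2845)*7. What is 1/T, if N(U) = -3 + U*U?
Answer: 1/44876 ≈ 2.2284e-5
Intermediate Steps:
N(U) = -3 + U²
T = 44876 (T = (-3 + 158²) - (-2845)*7 = (-3 + 24964) - 1*(-19915) = 24961 + 19915 = 44876)
1/T = 1/44876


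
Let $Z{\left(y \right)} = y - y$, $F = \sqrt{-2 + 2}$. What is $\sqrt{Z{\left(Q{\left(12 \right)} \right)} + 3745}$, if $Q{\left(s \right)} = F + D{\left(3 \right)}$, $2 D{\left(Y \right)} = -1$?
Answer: $\sqrt{3745} \approx 61.196$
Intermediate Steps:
$D{\left(Y \right)} = - \frac{1}{2}$ ($D{\left(Y \right)} = \frac{1}{2} \left(-1\right) = - \frac{1}{2}$)
$F = 0$ ($F = \sqrt{0} = 0$)
$Q{\left(s \right)} = - \frac{1}{2}$ ($Q{\left(s \right)} = 0 - \frac{1}{2} = - \frac{1}{2}$)
$Z{\left(y \right)} = 0$
$\sqrt{Z{\left(Q{\left(12 \right)} \right)} + 3745} = \sqrt{0 + 3745} = \sqrt{3745}$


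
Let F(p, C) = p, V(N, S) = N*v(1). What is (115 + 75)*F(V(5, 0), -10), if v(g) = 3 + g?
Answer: 3800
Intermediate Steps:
V(N, S) = 4*N (V(N, S) = N*(3 + 1) = N*4 = 4*N)
(115 + 75)*F(V(5, 0), -10) = (115 + 75)*(4*5) = 190*20 = 3800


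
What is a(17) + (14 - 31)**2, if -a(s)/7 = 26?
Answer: 107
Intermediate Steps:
a(s) = -182 (a(s) = -7*26 = -182)
a(17) + (14 - 31)**2 = -182 + (14 - 31)**2 = -182 + (-17)**2 = -182 + 289 = 107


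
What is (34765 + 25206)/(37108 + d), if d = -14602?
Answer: 59971/22506 ≈ 2.6647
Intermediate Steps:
(34765 + 25206)/(37108 + d) = (34765 + 25206)/(37108 - 14602) = 59971/22506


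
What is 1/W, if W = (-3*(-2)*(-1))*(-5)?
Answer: 1/30 ≈ 0.033333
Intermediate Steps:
W = 30 (W = (6*(-1))*(-5) = -6*(-5) = 30)
1/W = 1/30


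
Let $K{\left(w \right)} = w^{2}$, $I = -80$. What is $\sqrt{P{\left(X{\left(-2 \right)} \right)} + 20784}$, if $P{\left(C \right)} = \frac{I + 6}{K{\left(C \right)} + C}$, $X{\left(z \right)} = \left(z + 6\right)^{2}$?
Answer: $\frac{\sqrt{96103958}}{68} \approx 144.17$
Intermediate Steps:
$X{\left(z \right)} = \left(6 + z\right)^{2}$
$P{\left(C \right)} = - \frac{74}{C + C^{2}}$ ($P{\left(C \right)} = \frac{-80 + 6}{C^{2} + C} = - \frac{74}{C + C^{2}}$)
$\sqrt{P{\left(X{\left(-2 \right)} \right)} + 20784} = \sqrt{- \frac{74}{\left(6 - 2\right)^{2} \left(1 + \left(6 - 2\right)^{2}\right)} + 20784} = \sqrt{- \frac{74}{4^{2} \left(1 + 4^{2}\right)} + 20784} = \sqrt{- \frac{74}{16 \left(1 + 16\right)} + 20784} = \sqrt{\left(-74\right) \frac{1}{16} \cdot \frac{1}{17} + 20784} = \sqrt{- \frac{37}{136} + 20784} = \sqrt{\frac{2826587}{136}} = \frac{\sqrt{96103958}}{68}$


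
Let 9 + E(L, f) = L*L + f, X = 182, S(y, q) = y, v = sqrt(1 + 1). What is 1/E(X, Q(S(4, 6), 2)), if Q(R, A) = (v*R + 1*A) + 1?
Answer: 16559/548400946 - sqrt(2)/274200473 ≈ 3.0190e-5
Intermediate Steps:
v = sqrt(2) ≈ 1.4142
Q(R, A) = 1 + A + R*sqrt(2) (Q(R, A) = (sqrt(2)*R + 1*A) + 1 = (R*sqrt(2) + A) + 1 = (A + R*sqrt(2)) + 1 = 1 + A + R*sqrt(2))
E(L, f) = -9 + f + L**2 (E(L, f) = -9 + (L*L + f) = -9 + (L**2 + f) = -9 + (f + L**2) = -9 + f + L**2)
1/E(X, Q(S(4, 6), 2)) = 1/(-9 + (1 + 2 + 4*sqrt(2)) + 182**2) = 1/(-9 + (3 + 4*sqrt(2)) + 33124) = 1/(33118 + 4*sqrt(2))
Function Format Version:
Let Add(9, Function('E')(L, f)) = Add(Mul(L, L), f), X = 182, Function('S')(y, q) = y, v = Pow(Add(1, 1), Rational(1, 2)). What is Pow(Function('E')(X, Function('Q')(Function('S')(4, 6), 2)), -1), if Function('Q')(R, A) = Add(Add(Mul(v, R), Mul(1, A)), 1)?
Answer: Add(Rational(16559, 548400946), Mul(Rational(-1, 274200473), Pow(2, Rational(1, 2)))) ≈ 3.0190e-5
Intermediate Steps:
v = Pow(2, Rational(1, 2)) ≈ 1.4142
Function('Q')(R, A) = Add(1, A, Mul(R, Pow(2, Rational(1, 2)))) (Function('Q')(R, A) = Add(Add(Mul(Pow(2, Rational(1, 2)), R), Mul(1, A)), 1) = Add(Add(Mul(R, Pow(2, Rational(1, 2))), A), 1) = Add(Add(A, Mul(R, Pow(2, Rational(1, 2)))), 1) = Add(1, A, Mul(R, Pow(2, Rational(1, 2)))))
Function('E')(L, f) = Add(-9, f, Pow(L, 2)) (Function('E')(L, f) = Add(-9, Add(Mul(L, L), f)) = Add(-9, Add(Pow(L, 2), f)) = Add(-9, Add(f, Pow(L, 2))) = Add(-9, f, Pow(L, 2)))
Pow(Function('E')(X, Function('Q')(Function('S')(4, 6), 2)), -1) = Pow(Add(-9, Add(1, 2, Mul(4, Pow(2, Rational(1, 2)))), Pow(182, 2)), -1) = Pow(Add(-9, Add(3, Mul(4, Pow(2, Rational(1, 2)))), 33124), -1) = Pow(Add(33118, Mul(4, Pow(2, Rational(1, 2)))), -1)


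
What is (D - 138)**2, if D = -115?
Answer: 64009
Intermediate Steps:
(D - 138)**2 = (-115 - 138)**2 = (-253)**2 = 64009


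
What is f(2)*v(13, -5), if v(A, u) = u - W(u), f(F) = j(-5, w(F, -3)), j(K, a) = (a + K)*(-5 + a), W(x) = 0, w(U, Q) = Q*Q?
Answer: -80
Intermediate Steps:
w(U, Q) = Q**2
j(K, a) = (-5 + a)*(K + a) (j(K, a) = (K + a)*(-5 + a) = (-5 + a)*(K + a))
f(F) = 16 (f(F) = ((-3)**2)**2 - 5*(-5) - 5*(-3)**2 - 5*(-3)**2 = 9**2 + 25 - 5*9 - 5*9 = 81 + 25 - 45 - 45 = 16)
v(A, u) = u (v(A, u) = u - 1*0 = u + 0 = u)
f(2)*v(13, -5) = 16*(-5) = -80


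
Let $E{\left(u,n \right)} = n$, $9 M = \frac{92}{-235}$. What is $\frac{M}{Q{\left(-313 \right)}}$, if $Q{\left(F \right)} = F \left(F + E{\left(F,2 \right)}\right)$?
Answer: $- \frac{92}{205880445} \approx -4.4686 \cdot 10^{-7}$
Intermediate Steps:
$M = - \frac{92}{2115}$ ($M = \frac{92 \frac{1}{-235}}{9} = \frac{92 \left(- \frac{1}{235}\right)}{9} = \frac{1}{9} \left(- \frac{92}{235}\right) = - \frac{92}{2115} \approx -0.043499$)
$Q{\left(F \right)} = F \left(2 + F\right)$ ($Q{\left(F \right)} = F \left(F + 2\right) = F \left(2 + F\right)$)
$\frac{M}{Q{\left(-313 \right)}} = - \frac{92}{2115 \left(- 313 \left(2 - 313\right)\right)} = - \frac{92}{2115 \left(\left(-313\right) \left(-311\right)\right)} = - \frac{92}{2115 \cdot 97343} = \left(- \frac{92}{2115}\right) \frac{1}{97343} = - \frac{92}{205880445}$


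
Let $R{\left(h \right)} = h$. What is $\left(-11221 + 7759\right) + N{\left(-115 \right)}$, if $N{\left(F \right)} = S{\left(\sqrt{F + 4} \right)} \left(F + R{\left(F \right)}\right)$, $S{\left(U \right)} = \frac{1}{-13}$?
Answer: $- \frac{44776}{13} \approx -3444.3$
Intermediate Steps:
$S{\left(U \right)} = - \frac{1}{13}$
$N{\left(F \right)} = - \frac{2 F}{13}$ ($N{\left(F \right)} = - \frac{F + F}{13} = - \frac{2 F}{13}$)
$\left(-11221 + 7759\right) + N{\left(-115 \right)} = \left(-11221 + 7759\right) - - \frac{230}{13} = -3462 + \frac{230}{13} = - \frac{44776}{13}$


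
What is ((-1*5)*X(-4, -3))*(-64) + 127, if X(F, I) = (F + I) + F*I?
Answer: 1727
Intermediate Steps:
X(F, I) = F + I + F*I
((-1*5)*X(-4, -3))*(-64) + 127 = ((-1*5)*(-4 - 3 - 4*(-3)))*(-64) + 127 = -5*(-4 - 3 + 12)*(-64) + 127 = -5*5*(-64) + 127 = -25*(-64) + 127 = 1600 + 127 = 1727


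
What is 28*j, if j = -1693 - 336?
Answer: -56812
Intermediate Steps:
j = -2029
28*j = 28*(-2029) = -56812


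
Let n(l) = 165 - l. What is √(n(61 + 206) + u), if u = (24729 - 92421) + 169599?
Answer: √101805 ≈ 319.07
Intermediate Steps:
u = 101907 (u = -67692 + 169599 = 101907)
√(n(61 + 206) + u) = √((165 - (61 + 206)) + 101907) = √((165 - 1*267) + 101907) = √((165 - 267) + 101907) = √(-102 + 101907) = √101805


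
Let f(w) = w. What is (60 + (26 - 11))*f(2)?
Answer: 150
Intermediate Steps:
(60 + (26 - 11))*f(2) = (60 + (26 - 11))*2 = (60 + 15)*2 = 75*2 = 150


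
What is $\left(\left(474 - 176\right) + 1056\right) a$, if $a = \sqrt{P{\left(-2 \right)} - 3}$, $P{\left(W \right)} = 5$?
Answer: $1354 \sqrt{2} \approx 1914.8$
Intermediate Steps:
$a = \sqrt{2}$ ($a = \sqrt{5 - 3} = \sqrt{2} \approx 1.4142$)
$\left(\left(474 - 176\right) + 1056\right) a = \left(\left(474 - 176\right) + 1056\right) \sqrt{2} = \left(298 + 1056\right) \sqrt{2} = 1354 \sqrt{2}$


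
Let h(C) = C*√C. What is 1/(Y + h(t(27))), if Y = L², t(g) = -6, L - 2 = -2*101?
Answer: 5000/200000027 + 3*I*√6/800000108 ≈ 2.5e-5 + 9.1856e-9*I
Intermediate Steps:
L = -200 (L = 2 - 2*101 = 2 - 202 = -200)
Y = 40000 (Y = (-200)² = 40000)
h(C) = C^(3/2)
1/(Y + h(t(27))) = 1/(40000 + (-6)^(3/2)) = 1/(40000 - 6*I*√6)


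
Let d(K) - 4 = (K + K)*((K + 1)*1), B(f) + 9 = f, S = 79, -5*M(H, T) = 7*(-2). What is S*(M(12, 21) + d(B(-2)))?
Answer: 89586/5 ≈ 17917.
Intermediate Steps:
M(H, T) = 14/5 (M(H, T) = -7*(-2)/5 = -⅕*(-14) = 14/5)
B(f) = -9 + f
d(K) = 4 + 2*K*(1 + K) (d(K) = 4 + (K + K)*((K + 1)*1) = 4 + (2*K)*((1 + K)*1) = 4 + (2*K)*(1 + K) = 4 + 2*K*(1 + K))
S*(M(12, 21) + d(B(-2))) = 79*(14/5 + (4 + 2*(-9 - 2) + 2*(-9 - 2)²)) = 79*(14/5 + (4 + 2*(-11) + 2*(-11)²)) = 79*(14/5 + (4 - 22 + 2*121)) = 79*(14/5 + (4 - 22 + 242)) = 79*(14/5 + 224) = 79*(1134/5) = 89586/5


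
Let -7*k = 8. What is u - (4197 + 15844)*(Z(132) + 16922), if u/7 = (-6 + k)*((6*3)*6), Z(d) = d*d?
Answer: -688333586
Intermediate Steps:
k = -8/7 (k = -1/7*8 = -8/7 ≈ -1.1429)
Z(d) = d**2
u = -5400 (u = 7*((-6 - 8/7)*((6*3)*6)) = 7*(-900*6/7) = 7*(-50/7*108) = 7*(-5400/7) = -5400)
u - (4197 + 15844)*(Z(132) + 16922) = -5400 - (4197 + 15844)*(132**2 + 16922) = -5400 - 20041*(17424 + 16922) = -5400 - 20041*34346 = -5400 - 1*688328186 = -5400 - 688328186 = -688333586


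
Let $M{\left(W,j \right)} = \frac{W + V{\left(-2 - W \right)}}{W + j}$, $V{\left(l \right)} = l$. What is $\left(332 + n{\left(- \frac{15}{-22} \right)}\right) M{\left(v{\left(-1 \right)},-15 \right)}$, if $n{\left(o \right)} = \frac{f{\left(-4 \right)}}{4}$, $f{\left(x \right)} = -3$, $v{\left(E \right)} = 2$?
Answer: $\frac{1325}{26} \approx 50.962$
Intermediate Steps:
$M{\left(W,j \right)} = - \frac{2}{W + j}$ ($M{\left(W,j \right)} = \frac{W - \left(2 + W\right)}{W + j} = - \frac{2}{W + j}$)
$n{\left(o \right)} = - \frac{3}{4}$
$\left(332 + n{\left(- \frac{15}{-22} \right)}\right) M{\left(v{\left(-1 \right)},-15 \right)} = \left(332 - \frac{3}{4}\right) \left(- \frac{2}{2 - 15}\right) = \frac{1325 \left(- \frac{2}{-13}\right)}{4} = \frac{1325 \left(\left(-2\right) \left(- \frac{1}{13}\right)\right)}{4} = \frac{1325}{4} \cdot \frac{2}{13} = \frac{1325}{26}$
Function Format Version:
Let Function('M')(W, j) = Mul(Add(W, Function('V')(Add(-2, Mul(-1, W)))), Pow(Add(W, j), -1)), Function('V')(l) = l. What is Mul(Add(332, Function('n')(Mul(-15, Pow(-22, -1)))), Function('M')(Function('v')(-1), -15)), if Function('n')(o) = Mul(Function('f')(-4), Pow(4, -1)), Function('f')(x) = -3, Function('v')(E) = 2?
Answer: Rational(1325, 26) ≈ 50.962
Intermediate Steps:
Function('M')(W, j) = Mul(-2, Pow(Add(W, j), -1)) (Function('M')(W, j) = Mul(Add(W, Add(-2, Mul(-1, W))), Pow(Add(W, j), -1)) = Mul(-2, Pow(Add(W, j), -1)))
Function('n')(o) = Rational(-3, 4) (Function('n')(o) = Mul(-3, Pow(4, -1)) = Mul(-3, Rational(1, 4)) = Rational(-3, 4))
Mul(Add(332, Function('n')(Mul(-15, Pow(-22, -1)))), Function('M')(Function('v')(-1), -15)) = Mul(Add(332, Rational(-3, 4)), Mul(-2, Pow(Add(2, -15), -1))) = Mul(Rational(1325, 4), Mul(-2, Pow(-13, -1))) = Mul(Rational(1325, 4), Mul(-2, Rational(-1, 13))) = Mul(Rational(1325, 4), Rational(2, 13)) = Rational(1325, 26)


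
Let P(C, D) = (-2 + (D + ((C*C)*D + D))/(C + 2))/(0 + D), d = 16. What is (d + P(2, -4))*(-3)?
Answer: -54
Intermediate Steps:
P(C, D) = (-2 + (2*D + D*C²)/(2 + C))/D (P(C, D) = (-2 + (D + (C²*D + D))/(2 + C))/D = (-2 + (D + (D*C² + D))/(2 + C))/D = (-2 + (D + (D + D*C²))/(2 + C))/D = (-2 + (2*D + D*C²)/(2 + C))/D)
(d + P(2, -4))*(-3) = (16 + (-4 - 2*2 + 2*(-4) - 4*2²)/((-4)*(2 + 2)))*(-3) = (16 - ¼*(-4 - 4 - 8 - 4*4)/4)*(-3) = (16 - ¼*¼*(-4 - 4 - 8 - 16))*(-3) = (16 - ¼*¼*(-32))*(-3) = (16 + 2)*(-3) = 18*(-3) = -54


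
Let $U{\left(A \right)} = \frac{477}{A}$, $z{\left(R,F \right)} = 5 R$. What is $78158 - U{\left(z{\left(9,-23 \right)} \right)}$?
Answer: $\frac{390737}{5} \approx 78147.0$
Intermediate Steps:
$78158 - U{\left(z{\left(9,-23 \right)} \right)} = 78158 - \frac{477}{5 \cdot 9} = 78158 - \frac{477}{45} = 78158 - 477 \cdot \frac{1}{45} = 78158 - \frac{53}{5} = \frac{390737}{5}$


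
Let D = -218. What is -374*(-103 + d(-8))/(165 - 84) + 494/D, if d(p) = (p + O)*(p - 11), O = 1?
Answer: -414329/2943 ≈ -140.78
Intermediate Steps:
d(p) = (1 + p)*(-11 + p) (d(p) = (p + 1)*(p - 11) = (1 + p)*(-11 + p))
-374*(-103 + d(-8))/(165 - 84) + 494/D = -374*(-103 + (-11 + (-8)² - 10*(-8)))/(165 - 84) + 494/(-218) = -374/(81/(-103 + (-11 + 64 + 80))) + 494*(-1/218) = -374/(81/(-103 + 133)) - 247/109 = -374/(81/30) - 247/109 = -374/(81*(1/30)) - 247/109 = -374/27/10 - 247/109 = -374*10/27 - 247/109 = -3740/27 - 247/109 = -414329/2943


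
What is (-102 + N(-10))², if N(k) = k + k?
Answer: 14884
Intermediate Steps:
N(k) = 2*k
(-102 + N(-10))² = (-102 + 2*(-10))² = (-102 - 20)² = (-122)² = 14884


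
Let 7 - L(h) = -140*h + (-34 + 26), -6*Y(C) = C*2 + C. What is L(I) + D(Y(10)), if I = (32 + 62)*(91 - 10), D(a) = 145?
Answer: 1066120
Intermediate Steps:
Y(C) = -C/2 (Y(C) = -(C*2 + C)/6 = -(2*C + C)/6 = -C/2)
I = 7614 (I = 94*81 = 7614)
L(h) = 15 + 140*h (L(h) = 7 - (-140*h + (-34 + 26)) = 7 - (-140*h - 8) = 7 - (-8 - 140*h) = 7 + (8 + 140*h) = 15 + 140*h)
L(I) + D(Y(10)) = (15 + 140*7614) + 145 = (15 + 1065960) + 145 = 1065975 + 145 = 1066120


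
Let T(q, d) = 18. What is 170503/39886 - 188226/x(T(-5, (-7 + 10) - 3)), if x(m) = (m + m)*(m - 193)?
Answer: 17027284/498575 ≈ 34.152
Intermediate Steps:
x(m) = 2*m*(-193 + m) (x(m) = (2*m)*(-193 + m) = 2*m*(-193 + m))
170503/39886 - 188226/x(T(-5, (-7 + 10) - 3)) = 170503/39886 - 188226*1/(36*(-193 + 18)) = 170503*(1/39886) - 188226/(2*18*(-175)) = 170503/39886 - 188226/(-6300) = 170503/39886 - 188226*(-1/6300) = 170503/39886 + 10457/350 = 17027284/498575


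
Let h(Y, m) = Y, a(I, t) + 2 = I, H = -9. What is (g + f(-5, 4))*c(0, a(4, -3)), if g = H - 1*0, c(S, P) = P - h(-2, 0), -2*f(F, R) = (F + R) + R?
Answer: -42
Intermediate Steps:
a(I, t) = -2 + I
f(F, R) = -R - F/2 (f(F, R) = -((F + R) + R)/2 = -(F + 2*R)/2 = -R - F/2)
c(S, P) = 2 + P (c(S, P) = P - 1*(-2) = P + 2 = 2 + P)
g = -9 (g = -9 - 1*0 = -9 + 0 = -9)
(g + f(-5, 4))*c(0, a(4, -3)) = (-9 + (-1*4 - ½*(-5)))*(2 + (-2 + 4)) = (-9 + (-4 + 5/2))*(2 + 2) = (-9 - 3/2)*4 = -21/2*4 = -42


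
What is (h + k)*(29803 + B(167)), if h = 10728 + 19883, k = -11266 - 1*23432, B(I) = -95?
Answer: -121416596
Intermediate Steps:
k = -34698 (k = -11266 - 23432 = -34698)
h = 30611
(h + k)*(29803 + B(167)) = (30611 - 34698)*(29803 - 95) = -4087*29708 = -121416596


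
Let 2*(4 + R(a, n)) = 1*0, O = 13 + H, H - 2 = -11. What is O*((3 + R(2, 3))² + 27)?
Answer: 112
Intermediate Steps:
H = -9 (H = 2 - 11 = -9)
O = 4 (O = 13 - 9 = 4)
R(a, n) = -4 (R(a, n) = -4 + (1*0)/2 = -4 + (½)*0 = -4 + 0 = -4)
O*((3 + R(2, 3))² + 27) = 4*((3 - 4)² + 27) = 4*((-1)² + 27) = 4*(1 + 27) = 4*28 = 112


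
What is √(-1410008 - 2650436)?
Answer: 2*I*√1015111 ≈ 2015.1*I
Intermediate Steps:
√(-1410008 - 2650436) = √(-4060444) = 2*I*√1015111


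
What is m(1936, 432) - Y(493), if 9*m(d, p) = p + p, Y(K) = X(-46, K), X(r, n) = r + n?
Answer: -351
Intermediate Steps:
X(r, n) = n + r
Y(K) = -46 + K (Y(K) = K - 46 = -46 + K)
m(d, p) = 2*p/9 (m(d, p) = (p + p)/9 = (2*p)/9 = 2*p/9)
m(1936, 432) - Y(493) = (2/9)*432 - (-46 + 493) = 96 - 1*447 = 96 - 447 = -351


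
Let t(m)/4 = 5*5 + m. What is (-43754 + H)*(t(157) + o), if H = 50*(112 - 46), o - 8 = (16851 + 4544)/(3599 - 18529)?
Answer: -44366245659/1493 ≈ -2.9716e+7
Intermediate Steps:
t(m) = 100 + 4*m (t(m) = 4*(5*5 + m) = 4*(25 + m) = 100 + 4*m)
o = 19609/2986 (o = 8 + (16851 + 4544)/(3599 - 18529) = 8 + 21395/(-14930) = 8 + 21395*(-1/14930) = 8 - 4279/2986 = 19609/2986 ≈ 6.5670)
H = 3300 (H = 50*66 = 3300)
(-43754 + H)*(t(157) + o) = (-43754 + 3300)*((100 + 4*157) + 19609/2986) = -40454*((100 + 628) + 19609/2986) = -40454*(728 + 19609/2986) = -40454*2193417/2986 = -44366245659/1493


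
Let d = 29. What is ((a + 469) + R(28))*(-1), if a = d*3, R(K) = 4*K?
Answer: -668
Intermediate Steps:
a = 87 (a = 29*3 = 87)
((a + 469) + R(28))*(-1) = ((87 + 469) + 4*28)*(-1) = (556 + 112)*(-1) = 668*(-1) = -668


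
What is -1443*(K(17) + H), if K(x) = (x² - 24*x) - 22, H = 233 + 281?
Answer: -538239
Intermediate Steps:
H = 514
K(x) = -22 + x² - 24*x
-1443*(K(17) + H) = -1443*((-22 + 17² - 24*17) + 514) = -1443*((-22 + 289 - 408) + 514) = -1443*(-141 + 514) = -1443*373 = -538239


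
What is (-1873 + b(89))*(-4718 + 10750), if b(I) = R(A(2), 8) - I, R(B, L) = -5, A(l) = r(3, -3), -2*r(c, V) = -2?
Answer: -11864944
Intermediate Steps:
r(c, V) = 1 (r(c, V) = -½*(-2) = 1)
A(l) = 1
b(I) = -5 - I
(-1873 + b(89))*(-4718 + 10750) = (-1873 + (-5 - 1*89))*(-4718 + 10750) = (-1873 + (-5 - 89))*6032 = (-1873 - 94)*6032 = -1967*6032 = -11864944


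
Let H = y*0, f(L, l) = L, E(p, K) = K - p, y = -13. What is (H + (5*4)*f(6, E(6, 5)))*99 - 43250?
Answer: -31370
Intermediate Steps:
H = 0 (H = -13*0 = 0)
(H + (5*4)*f(6, E(6, 5)))*99 - 43250 = (0 + (5*4)*6)*99 - 43250 = (0 + 20*6)*99 - 43250 = (0 + 120)*99 - 43250 = 120*99 - 43250 = 11880 - 43250 = -31370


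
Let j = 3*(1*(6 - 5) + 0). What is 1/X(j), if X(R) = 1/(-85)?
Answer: -85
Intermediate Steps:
j = 3 (j = 3*(1*1 + 0) = 3*(1 + 0) = 3*1 = 3)
X(R) = -1/85
1/X(j) = 1/(-1/85) = -85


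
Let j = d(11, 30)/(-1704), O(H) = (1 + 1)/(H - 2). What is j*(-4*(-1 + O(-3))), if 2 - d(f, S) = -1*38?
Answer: -28/213 ≈ -0.13146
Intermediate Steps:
d(f, S) = 40 (d(f, S) = 2 - (-1)*38 = 2 - 1*(-38) = 2 + 38 = 40)
O(H) = 2/(-2 + H)
j = -5/213 (j = 40/(-1704) = 40*(-1/1704) = -5/213 ≈ -0.023474)
j*(-4*(-1 + O(-3))) = -(-20)*(-1 + 2/(-2 - 3))/213 = -(-20)*(-1 + 2/(-5))/213 = -(-20)*(-1 + 2*(-1/5))/213 = -(-20)*(-1 - 2/5)/213 = -(-20)*(-7)/(213*5) = -5/213*28/5 = -28/213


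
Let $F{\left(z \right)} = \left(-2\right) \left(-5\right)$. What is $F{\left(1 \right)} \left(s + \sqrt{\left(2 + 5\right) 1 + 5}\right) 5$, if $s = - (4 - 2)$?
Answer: $-100 + 100 \sqrt{3} \approx 73.205$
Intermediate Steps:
$F{\left(z \right)} = 10$
$s = -2$ ($s = \left(-1\right) 2 = -2$)
$F{\left(1 \right)} \left(s + \sqrt{\left(2 + 5\right) 1 + 5}\right) 5 = 10 \left(-2 + \sqrt{\left(2 + 5\right) 1 + 5}\right) 5 = 10 \left(-2 + \sqrt{7 \cdot 1 + 5}\right) 5 = 10 \left(-2 + \sqrt{7 + 5}\right) 5 = 10 \left(-2 + \sqrt{12}\right) 5 = 10 \left(-2 + 2 \sqrt{3}\right) 5 = \left(-20 + 20 \sqrt{3}\right) 5 = -100 + 100 \sqrt{3}$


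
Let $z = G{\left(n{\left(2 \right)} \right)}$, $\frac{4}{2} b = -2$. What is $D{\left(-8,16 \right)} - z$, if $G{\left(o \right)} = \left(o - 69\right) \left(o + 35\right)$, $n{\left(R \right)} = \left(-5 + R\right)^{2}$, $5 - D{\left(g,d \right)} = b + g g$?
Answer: $2582$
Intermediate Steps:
$b = -1$ ($b = \frac{1}{2} \left(-2\right) = -1$)
$D{\left(g,d \right)} = 6 - g^{2}$ ($D{\left(g,d \right)} = 5 - \left(-1 + g g\right) = 5 - \left(-1 + g^{2}\right) = 6 - g^{2}$)
$G{\left(o \right)} = \left(-69 + o\right) \left(35 + o\right)$
$z = -2640$ ($z = -2415 + \left(\left(-5 + 2\right)^{2}\right)^{2} - 34 \left(-5 + 2\right)^{2} = -2415 + \left(\left(-3\right)^{2}\right)^{2} - 34 \left(-3\right)^{2} = -2415 + 9^{2} - 306 = -2415 + 81 - 306 = -2640$)
$D{\left(-8,16 \right)} - z = \left(6 - \left(-8\right)^{2}\right) - -2640 = \left(6 - 64\right) + 2640 = -58 + 2640 = 2582$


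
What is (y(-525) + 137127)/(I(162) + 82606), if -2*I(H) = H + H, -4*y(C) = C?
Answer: 549033/329776 ≈ 1.6649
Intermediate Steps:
y(C) = -C/4
I(H) = -H (I(H) = -(H + H)/2 = -H)
(y(-525) + 137127)/(I(162) + 82606) = (-¼*(-525) + 137127)/(-1*162 + 82606) = (525/4 + 137127)/(-162 + 82606) = (549033/4)/82444 = (549033/4)*(1/82444) = 549033/329776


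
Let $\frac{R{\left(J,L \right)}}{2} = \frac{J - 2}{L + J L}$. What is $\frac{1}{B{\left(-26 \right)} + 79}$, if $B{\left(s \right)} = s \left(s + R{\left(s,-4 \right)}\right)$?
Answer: $\frac{25}{19239} \approx 0.0012994$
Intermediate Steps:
$R{\left(J,L \right)} = \frac{2 \left(-2 + J\right)}{L + J L}$ ($R{\left(J,L \right)} = 2 \frac{J - 2}{L + J L} = 2 \frac{-2 + J}{L + J L} = \frac{2 \left(-2 + J\right)}{L + J L}$)
$B{\left(s \right)} = s \left(s - \frac{-2 + s}{2 \left(1 + s\right)}\right)$ ($B{\left(s \right)} = s \left(s + \frac{2 \left(-2 + s\right)}{\left(-4\right) \left(1 + s\right)}\right) = s \left(s + 2 \left(- \frac{1}{4}\right) \frac{1}{1 + s} \left(-2 + s\right)\right) = s \left(s - \frac{-2 + s}{2 \left(1 + s\right)}\right)$)
$\frac{1}{B{\left(-26 \right)} + 79} = \frac{1}{\frac{1}{2} \left(-26\right) \frac{1}{1 - 26} \left(2 - 26 + 2 \left(-26\right)^{2}\right) + 79} = \frac{1}{\frac{1}{2} \left(-26\right) \frac{1}{-25} \left(2 - 26 + 2 \cdot 676\right) + 79} = \frac{1}{\frac{1}{2} \left(-26\right) \left(- \frac{1}{25}\right) \left(2 - 26 + 1352\right) + 79} = \frac{1}{\frac{1}{2} \left(-26\right) \left(- \frac{1}{25}\right) 1328 + 79} = \frac{1}{\frac{17264}{25} + 79} = \frac{1}{\frac{19239}{25}} = \frac{25}{19239}$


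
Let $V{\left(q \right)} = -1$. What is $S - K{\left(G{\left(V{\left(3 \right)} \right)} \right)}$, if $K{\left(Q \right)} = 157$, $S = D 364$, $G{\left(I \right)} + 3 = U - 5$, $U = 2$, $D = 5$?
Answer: $1663$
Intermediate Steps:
$G{\left(I \right)} = -6$ ($G{\left(I \right)} = -3 + \left(2 - 5\right) = -3 - 3 = -6$)
$S = 1820$ ($S = 5 \cdot 364 = 1820$)
$S - K{\left(G{\left(V{\left(3 \right)} \right)} \right)} = 1820 - 157 = 1663$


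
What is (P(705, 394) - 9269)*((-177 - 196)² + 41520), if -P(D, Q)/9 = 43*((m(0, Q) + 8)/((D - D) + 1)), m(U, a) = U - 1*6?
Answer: -1814257907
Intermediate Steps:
m(U, a) = -6 + U (m(U, a) = U - 6 = -6 + U)
P(D, Q) = -774 (P(D, Q) = -387*((-6 + 0) + 8)/((D - D) + 1) = -387*(-6 + 8)/(0 + 1) = -387*2/1 = -387*2*1 = -387*2 = -9*86 = -774)
(P(705, 394) - 9269)*((-177 - 196)² + 41520) = (-774 - 9269)*((-177 - 196)² + 41520) = -10043*((-373)² + 41520) = -10043*(139129 + 41520) = -10043*180649 = -1814257907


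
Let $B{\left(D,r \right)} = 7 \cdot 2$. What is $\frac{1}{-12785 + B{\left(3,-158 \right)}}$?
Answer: $- \frac{1}{12771} \approx -7.8302 \cdot 10^{-5}$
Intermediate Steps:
$B{\left(D,r \right)} = 14$
$\frac{1}{-12785 + B{\left(3,-158 \right)}} = \frac{1}{-12785 + 14} = \frac{1}{-12771} = - \frac{1}{12771}$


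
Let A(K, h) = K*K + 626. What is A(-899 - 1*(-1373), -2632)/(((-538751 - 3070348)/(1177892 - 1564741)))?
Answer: 87157853398/3609099 ≈ 24149.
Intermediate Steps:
A(K, h) = 626 + K² (A(K, h) = K² + 626 = 626 + K²)
A(-899 - 1*(-1373), -2632)/(((-538751 - 3070348)/(1177892 - 1564741))) = (626 + (-899 - 1*(-1373))²)/(((-538751 - 3070348)/(1177892 - 1564741))) = (626 + (-899 + 1373)²)/((-3609099/(-386849))) = (626 + 474²)/((-3609099*(-1/386849))) = (626 + 224676)/(3609099/386849) = 225302*(386849/3609099) = 87157853398/3609099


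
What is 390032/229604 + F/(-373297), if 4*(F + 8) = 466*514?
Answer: 32962673803/21427621097 ≈ 1.5383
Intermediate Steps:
F = 59873 (F = -8 + (466*514)/4 = -8 + (¼)*239524 = -8 + 59881 = 59873)
390032/229604 + F/(-373297) = 390032/229604 + 59873/(-373297) = 390032*(1/229604) + 59873*(-1/373297) = 97508/57401 - 59873/373297 = 32962673803/21427621097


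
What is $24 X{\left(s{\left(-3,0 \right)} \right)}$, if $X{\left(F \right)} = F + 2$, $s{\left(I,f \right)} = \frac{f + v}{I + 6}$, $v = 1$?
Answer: $56$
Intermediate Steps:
$s{\left(I,f \right)} = \frac{1 + f}{6 + I}$ ($s{\left(I,f \right)} = \frac{f + 1}{I + 6} = \frac{1 + f}{6 + I}$)
$X{\left(F \right)} = 2 + F$
$24 X{\left(s{\left(-3,0 \right)} \right)} = 24 \left(2 + \frac{1 + 0}{6 - 3}\right) = 24 \left(2 + \frac{1}{3} \cdot 1\right) = 24 \left(2 + \frac{1}{3}\right) = 24 \cdot \frac{7}{3} = 56$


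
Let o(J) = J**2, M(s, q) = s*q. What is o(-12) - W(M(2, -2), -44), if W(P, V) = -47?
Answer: 191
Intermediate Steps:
M(s, q) = q*s
o(-12) - W(M(2, -2), -44) = (-12)**2 - 1*(-47) = 144 + 47 = 191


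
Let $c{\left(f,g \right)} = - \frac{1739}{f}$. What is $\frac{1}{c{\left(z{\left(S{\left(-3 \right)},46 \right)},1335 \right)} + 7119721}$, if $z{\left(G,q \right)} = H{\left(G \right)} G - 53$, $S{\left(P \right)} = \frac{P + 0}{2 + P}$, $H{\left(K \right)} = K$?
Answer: $\frac{44}{313269463} \approx 1.4045 \cdot 10^{-7}$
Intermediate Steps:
$S{\left(P \right)} = \frac{P}{2 + P}$
$z{\left(G,q \right)} = -53 + G^{2}$ ($z{\left(G,q \right)} = G G - 53 = G^{2} - 53 = -53 + G^{2}$)
$\frac{1}{c{\left(z{\left(S{\left(-3 \right)},46 \right)},1335 \right)} + 7119721} = \frac{1}{- \frac{1739}{-53 + \left(- \frac{3}{2 - 3}\right)^{2}} + 7119721} = \frac{1}{- \frac{1739}{-53 + \left(- \frac{3}{-1}\right)^{2}} + 7119721} = \frac{1}{- \frac{1739}{-53 + \left(\left(-3\right) \left(-1\right)\right)^{2}} + 7119721} = \frac{1}{- \frac{1739}{-53 + 3^{2}} + 7119721} = \frac{1}{- \frac{1739}{-53 + 9} + 7119721} = \frac{1}{- \frac{1739}{-44} + 7119721} = \frac{1}{\left(-1739\right) \left(- \frac{1}{44}\right) + 7119721} = \frac{1}{\frac{1739}{44} + 7119721} = \frac{1}{\frac{313269463}{44}} = \frac{44}{313269463}$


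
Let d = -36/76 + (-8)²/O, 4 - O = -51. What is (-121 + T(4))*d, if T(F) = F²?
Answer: -15141/209 ≈ -72.445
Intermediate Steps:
O = 55 (O = 4 - 1*(-51) = 4 + 51 = 55)
d = 721/1045 (d = -36/76 + (-8)²/55 = -36*1/76 + 64*(1/55) = -9/19 + 64/55 = 721/1045 ≈ 0.68995)
(-121 + T(4))*d = (-121 + 4²)*(721/1045) = (-121 + 16)*(721/1045) = -105*721/1045 = -15141/209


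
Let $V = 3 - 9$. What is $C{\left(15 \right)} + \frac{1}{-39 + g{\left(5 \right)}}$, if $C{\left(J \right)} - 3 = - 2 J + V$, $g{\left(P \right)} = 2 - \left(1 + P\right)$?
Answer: $- \frac{1420}{43} \approx -33.023$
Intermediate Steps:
$g{\left(P \right)} = 1 - P$
$V = -6$
$C{\left(J \right)} = -3 - 2 J$ ($C{\left(J \right)} = 3 - \left(6 + 2 J\right) = -3 - 2 J$)
$C{\left(15 \right)} + \frac{1}{-39 + g{\left(5 \right)}} = \left(-3 - 30\right) + \frac{1}{-39 + \left(1 - 5\right)} = -33 + \frac{1}{-39 - 4} = -33 + \frac{1}{-43} = -33 - \frac{1}{43} = - \frac{1420}{43}$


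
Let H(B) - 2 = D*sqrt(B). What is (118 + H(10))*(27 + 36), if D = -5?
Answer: 7560 - 315*sqrt(10) ≈ 6563.9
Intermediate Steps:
H(B) = 2 - 5*sqrt(B)
(118 + H(10))*(27 + 36) = (118 + (2 - 5*sqrt(10)))*(27 + 36) = (120 - 5*sqrt(10))*63 = 7560 - 315*sqrt(10)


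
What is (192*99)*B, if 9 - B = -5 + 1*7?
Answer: 133056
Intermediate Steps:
B = 7 (B = 9 - (-5 + 1*7) = 9 - (-5 + 7) = 9 - 1*2 = 9 - 2 = 7)
(192*99)*B = (192*99)*7 = 19008*7 = 133056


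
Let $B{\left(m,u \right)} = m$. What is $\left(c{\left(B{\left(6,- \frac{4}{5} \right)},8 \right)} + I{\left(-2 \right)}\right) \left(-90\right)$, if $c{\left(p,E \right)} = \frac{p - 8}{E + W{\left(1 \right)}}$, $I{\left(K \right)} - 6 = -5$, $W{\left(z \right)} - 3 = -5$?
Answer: $-60$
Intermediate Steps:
$W{\left(z \right)} = -2$ ($W{\left(z \right)} = 3 - 5 = -2$)
$I{\left(K \right)} = 1$ ($I{\left(K \right)} = 6 - 5 = 1$)
$c{\left(p,E \right)} = \frac{-8 + p}{-2 + E}$ ($c{\left(p,E \right)} = \frac{p - 8}{E - 2} = \frac{-8 + p}{-2 + E}$)
$\left(c{\left(B{\left(6,- \frac{4}{5} \right)},8 \right)} + I{\left(-2 \right)}\right) \left(-90\right) = \left(\frac{-8 + 6}{-2 + 8} + 1\right) \left(-90\right) = \left(\frac{1}{6} \left(-2\right) + 1\right) \left(-90\right) = \left(- \frac{1}{3} + 1\right) \left(-90\right) = \frac{2}{3} \left(-90\right) = -60$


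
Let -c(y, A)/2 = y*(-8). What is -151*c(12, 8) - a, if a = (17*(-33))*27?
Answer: -13845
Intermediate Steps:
c(y, A) = 16*y (c(y, A) = -2*y*(-8) = -(-16)*y = 16*y)
a = -15147 (a = -561*27 = -15147)
-151*c(12, 8) - a = -2416*12 - 1*(-15147) = -151*192 + 15147 = -28992 + 15147 = -13845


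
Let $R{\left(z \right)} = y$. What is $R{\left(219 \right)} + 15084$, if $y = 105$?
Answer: $15189$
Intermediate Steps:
$R{\left(z \right)} = 105$
$R{\left(219 \right)} + 15084 = 105 + 15084 = 15189$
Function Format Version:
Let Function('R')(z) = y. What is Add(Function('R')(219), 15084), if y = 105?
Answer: 15189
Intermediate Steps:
Function('R')(z) = 105
Add(Function('R')(219), 15084) = Add(105, 15084) = 15189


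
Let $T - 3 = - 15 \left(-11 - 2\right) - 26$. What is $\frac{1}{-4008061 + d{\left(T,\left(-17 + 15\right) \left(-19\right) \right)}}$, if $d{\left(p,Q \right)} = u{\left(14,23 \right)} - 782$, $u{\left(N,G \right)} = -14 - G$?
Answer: $- \frac{1}{4008880} \approx -2.4945 \cdot 10^{-7}$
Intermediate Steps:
$T = 172$ ($T = 3 - \left(26 + 15 \left(-11 - 2\right)\right) = 3 - -169 = 3 + \left(195 - 26\right) = 3 + 169 = 172$)
$d{\left(p,Q \right)} = -819$ ($d{\left(p,Q \right)} = \left(-14 - 23\right) - 782 = -37 - 782 = -819$)
$\frac{1}{-4008061 + d{\left(T,\left(-17 + 15\right) \left(-19\right) \right)}} = \frac{1}{-4008061 - 819} = \frac{1}{-4008880} = - \frac{1}{4008880}$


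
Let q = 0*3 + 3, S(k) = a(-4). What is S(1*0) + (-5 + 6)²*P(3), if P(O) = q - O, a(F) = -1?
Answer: -1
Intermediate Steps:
S(k) = -1
q = 3 (q = 0 + 3 = 3)
P(O) = 3 - O
S(1*0) + (-5 + 6)²*P(3) = -1 + (-5 + 6)²*(3 - 1*3) = -1 + 1²*(3 - 3) = -1 + 1*0 = -1 + 0 = -1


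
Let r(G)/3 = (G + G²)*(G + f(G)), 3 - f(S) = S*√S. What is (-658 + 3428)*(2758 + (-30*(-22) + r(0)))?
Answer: 9467860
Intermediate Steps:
f(S) = 3 - S^(3/2) (f(S) = 3 - S*√S = 3 - S^(3/2))
r(G) = 3*(G + G²)*(3 + G - G^(3/2)) (r(G) = 3*((G + G²)*(G + (3 - G^(3/2)))) = 3*((G + G²)*(3 + G - G^(3/2))) = 3*(G + G²)*(3 + G - G^(3/2)))
(-658 + 3428)*(2758 + (-30*(-22) + r(0))) = (-658 + 3428)*(2758 + (-30*(-22) + (-3*0^(5/2) - 3*0^(7/2) + 3*0³ + 9*0 + 12*0²))) = 2770*(2758 + (660 + (-3*0 - 3*0 + 3*0 + 0 + 12*0))) = 2770*(2758 + (660 + (0 + 0 + 0 + 0 + 0))) = 2770*(2758 + (660 + 0)) = 2770*(2758 + 660) = 2770*3418 = 9467860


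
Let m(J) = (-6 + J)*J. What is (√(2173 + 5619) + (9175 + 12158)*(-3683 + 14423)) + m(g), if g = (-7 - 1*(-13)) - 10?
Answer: 229116460 + 4*√487 ≈ 2.2912e+8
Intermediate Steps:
g = -4 (g = (-7 + 13) - 10 = 6 - 10 = -4)
m(J) = J*(-6 + J)
(√(2173 + 5619) + (9175 + 12158)*(-3683 + 14423)) + m(g) = (√(2173 + 5619) + (9175 + 12158)*(-3683 + 14423)) - 4*(-6 - 4) = (√7792 + 21333*10740) - 4*(-10) = (4*√487 + 229116420) + 40 = (229116420 + 4*√487) + 40 = 229116460 + 4*√487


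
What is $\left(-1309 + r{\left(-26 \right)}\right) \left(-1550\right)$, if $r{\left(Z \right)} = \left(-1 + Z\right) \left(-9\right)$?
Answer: $1652300$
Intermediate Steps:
$r{\left(Z \right)} = 9 - 9 Z$
$\left(-1309 + r{\left(-26 \right)}\right) \left(-1550\right) = \left(-1309 + \left(9 - -234\right)\right) \left(-1550\right) = \left(-1309 + \left(9 + 234\right)\right) \left(-1550\right) = \left(-1309 + 243\right) \left(-1550\right) = \left(-1066\right) \left(-1550\right) = 1652300$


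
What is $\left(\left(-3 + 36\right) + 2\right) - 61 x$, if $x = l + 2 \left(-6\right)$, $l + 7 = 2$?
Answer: $1072$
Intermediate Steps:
$l = -5$ ($l = -7 + 2 = -5$)
$x = -17$ ($x = -5 + 2 \left(-6\right) = -5 - 12 = -17$)
$\left(\left(-3 + 36\right) + 2\right) - 61 x = \left(\left(-3 + 36\right) + 2\right) - -1037 = \left(33 + 2\right) + 1037 = 35 + 1037 = 1072$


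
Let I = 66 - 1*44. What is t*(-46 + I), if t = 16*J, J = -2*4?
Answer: 3072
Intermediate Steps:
I = 22 (I = 66 - 44 = 22)
J = -8
t = -128 (t = 16*(-8) = -128)
t*(-46 + I) = -128*(-46 + 22) = -128*(-24) = 3072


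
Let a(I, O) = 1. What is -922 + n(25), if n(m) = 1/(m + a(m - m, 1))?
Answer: -23971/26 ≈ -921.96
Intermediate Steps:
n(m) = 1/(1 + m) (n(m) = 1/(m + 1) = 1/(1 + m))
-922 + n(25) = -922 + 1/(1 + 25) = -922 + 1/26 = -23971/26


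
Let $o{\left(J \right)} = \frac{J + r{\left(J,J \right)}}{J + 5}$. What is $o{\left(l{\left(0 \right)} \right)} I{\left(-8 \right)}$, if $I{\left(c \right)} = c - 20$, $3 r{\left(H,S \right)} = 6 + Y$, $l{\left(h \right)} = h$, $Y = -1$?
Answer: $- \frac{28}{3} \approx -9.3333$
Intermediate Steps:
$r{\left(H,S \right)} = \frac{5}{3}$ ($r{\left(H,S \right)} = \frac{6 - 1}{3} = \frac{1}{3} \cdot 5 = \frac{5}{3}$)
$o{\left(J \right)} = \frac{\frac{5}{3} + J}{5 + J}$ ($o{\left(J \right)} = \frac{J + \frac{5}{3}}{J + 5} = \frac{\frac{5}{3} + J}{5 + J}$)
$I{\left(c \right)} = -20 + c$ ($I{\left(c \right)} = c - 20 = -20 + c$)
$o{\left(l{\left(0 \right)} \right)} I{\left(-8 \right)} = \frac{\frac{5}{3} + 0}{5 + 0} \left(-20 - 8\right) = \frac{1}{5} \cdot \frac{5}{3} \left(-28\right) = \frac{1}{3} \left(-28\right) = - \frac{28}{3}$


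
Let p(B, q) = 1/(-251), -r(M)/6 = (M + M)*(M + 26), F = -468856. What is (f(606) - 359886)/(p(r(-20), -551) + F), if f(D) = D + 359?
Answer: 5299363/6922521 ≈ 0.76552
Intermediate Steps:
r(M) = -12*M*(26 + M) (r(M) = -6*(M + M)*(M + 26) = -6*2*M*(26 + M) = -12*M*(26 + M))
f(D) = 359 + D
p(B, q) = -1/251
(f(606) - 359886)/(p(r(-20), -551) + F) = ((359 + 606) - 359886)/(-1/251 - 468856) = (965 - 359886)/(-117682857/251) = -358921*(-251/117682857) = 5299363/6922521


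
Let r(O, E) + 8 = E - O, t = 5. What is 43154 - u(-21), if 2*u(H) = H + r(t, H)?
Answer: 86363/2 ≈ 43182.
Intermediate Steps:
r(O, E) = -8 + E - O (r(O, E) = -8 + (E - O) = -8 + E - O)
u(H) = -13/2 + H (u(H) = (H + (-8 + H - 1*5))/2 = (H + (-8 + H - 5))/2 = (H + (-13 + H))/2 = (-13 + 2*H)/2 = -13/2 + H)
43154 - u(-21) = 43154 - (-13/2 - 21) = 43154 - 1*(-55/2) = 43154 + 55/2 = 86363/2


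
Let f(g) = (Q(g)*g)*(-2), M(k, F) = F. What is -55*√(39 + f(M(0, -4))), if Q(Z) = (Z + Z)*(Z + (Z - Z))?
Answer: -55*√295 ≈ -944.66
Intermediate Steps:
Q(Z) = 2*Z² (Q(Z) = (2*Z)*(Z + 0) = (2*Z)*Z = 2*Z²)
f(g) = -4*g³ (f(g) = ((2*g²)*g)*(-2) = (2*g³)*(-2) = -4*g³)
-55*√(39 + f(M(0, -4))) = -55*√(39 - 4*(-4)³) = -55*√(39 - 4*(-64)) = -55*√(39 + 256) = -55*√295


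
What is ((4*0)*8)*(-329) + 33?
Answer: 33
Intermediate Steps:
((4*0)*8)*(-329) + 33 = (0*8)*(-329) + 33 = 0*(-329) + 33 = 0 + 33 = 33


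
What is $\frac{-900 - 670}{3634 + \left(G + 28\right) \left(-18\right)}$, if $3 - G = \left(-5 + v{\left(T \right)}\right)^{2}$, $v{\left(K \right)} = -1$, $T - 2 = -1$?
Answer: $- \frac{785}{1862} \approx -0.42159$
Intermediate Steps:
$T = 1$ ($T = 2 - 1 = 1$)
$G = -33$ ($G = 3 - \left(-5 - 1\right)^{2} = 3 - \left(-6\right)^{2} = 3 - 36 = -33$)
$\frac{-900 - 670}{3634 + \left(G + 28\right) \left(-18\right)} = \frac{-900 - 670}{3634 + \left(-33 + 28\right) \left(-18\right)} = - \frac{1570}{3634 - -90} = - \frac{1570}{3634 + 90} = - \frac{1570}{3724} = \left(-1570\right) \frac{1}{3724} = - \frac{785}{1862}$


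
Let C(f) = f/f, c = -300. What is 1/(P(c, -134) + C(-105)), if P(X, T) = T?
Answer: -1/133 ≈ -0.0075188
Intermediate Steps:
C(f) = 1
1/(P(c, -134) + C(-105)) = 1/(-134 + 1) = 1/(-133) = -1/133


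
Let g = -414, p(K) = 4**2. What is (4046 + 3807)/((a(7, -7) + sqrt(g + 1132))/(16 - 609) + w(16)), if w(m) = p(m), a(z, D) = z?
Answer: 44151395749/89888643 + 4656829*sqrt(718)/89888643 ≈ 492.57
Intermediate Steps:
p(K) = 16
w(m) = 16
(4046 + 3807)/((a(7, -7) + sqrt(g + 1132))/(16 - 609) + w(16)) = (4046 + 3807)/((7 + sqrt(-414 + 1132))/(16 - 609) + 16) = 7853/((7 + sqrt(718))/(-593) + 16) = 7853/((7 + sqrt(718))*(-1/593) + 16) = 7853/((-7/593 - sqrt(718)/593) + 16) = 7853/(9481/593 - sqrt(718)/593)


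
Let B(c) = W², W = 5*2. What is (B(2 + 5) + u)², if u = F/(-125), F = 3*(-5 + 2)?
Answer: 156475081/15625 ≈ 10014.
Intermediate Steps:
W = 10
F = -9 (F = 3*(-3) = -9)
u = 9/125 (u = -9/(-125) = -9*(-1/125) = 9/125 ≈ 0.072000)
B(c) = 100 (B(c) = 10² = 100)
(B(2 + 5) + u)² = (100 + 9/125)² = (12509/125)² = 156475081/15625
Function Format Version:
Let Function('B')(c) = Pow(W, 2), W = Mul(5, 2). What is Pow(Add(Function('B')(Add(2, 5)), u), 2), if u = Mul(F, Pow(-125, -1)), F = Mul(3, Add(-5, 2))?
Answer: Rational(156475081, 15625) ≈ 10014.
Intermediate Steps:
W = 10
F = -9 (F = Mul(3, -3) = -9)
u = Rational(9, 125) (u = Mul(-9, Pow(-125, -1)) = Mul(-9, Rational(-1, 125)) = Rational(9, 125) ≈ 0.072000)
Function('B')(c) = 100 (Function('B')(c) = Pow(10, 2) = 100)
Pow(Add(Function('B')(Add(2, 5)), u), 2) = Pow(Add(100, Rational(9, 125)), 2) = Pow(Rational(12509, 125), 2) = Rational(156475081, 15625)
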